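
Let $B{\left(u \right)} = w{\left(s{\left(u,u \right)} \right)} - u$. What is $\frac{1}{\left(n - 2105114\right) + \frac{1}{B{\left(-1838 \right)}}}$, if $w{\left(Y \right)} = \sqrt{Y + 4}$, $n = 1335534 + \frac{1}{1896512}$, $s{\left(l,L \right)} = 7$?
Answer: $- \frac{9350924754873079445152192}{7196284667762723049141171588409} + \frac{3596757766144 \sqrt{11}}{7196284667762723049141171588409} \approx -1.2994 \cdot 10^{-6}$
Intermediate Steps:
$n = \frac{2532856257409}{1896512}$ ($n = 1335534 + \frac{1}{1896512} = \frac{2532856257409}{1896512} \approx 1.3355 \cdot 10^{6}$)
$w{\left(Y \right)} = \sqrt{4 + Y}$
$B{\left(u \right)} = \sqrt{11} - u$ ($B{\left(u \right)} = \sqrt{4 + 7} - u = \sqrt{11} - u$)
$\frac{1}{\left(n - 2105114\right) + \frac{1}{B{\left(-1838 \right)}}} = \frac{1}{\left(\frac{2532856257409}{1896512} - 2105114\right) + \frac{1}{\sqrt{11} - -1838}} = \frac{1}{- \frac{1459517704959}{1896512} + \frac{1}{\sqrt{11} + 1838}} = \frac{1}{- \frac{1459517704959}{1896512} + \frac{1}{1838 + \sqrt{11}}}$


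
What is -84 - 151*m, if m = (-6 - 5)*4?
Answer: 6560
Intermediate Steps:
m = -44 (m = -11*4 = -44)
-84 - 151*m = -84 - 151*(-44) = -84 + 6644 = 6560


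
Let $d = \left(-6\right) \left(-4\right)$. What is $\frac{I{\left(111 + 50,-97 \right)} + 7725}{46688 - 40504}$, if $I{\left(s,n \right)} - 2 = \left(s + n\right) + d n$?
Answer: $\frac{5463}{6184} \approx 0.88341$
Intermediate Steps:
$d = 24$
$I{\left(s,n \right)} = 2 + s + 25 n$ ($I{\left(s,n \right)} = 2 + \left(\left(s + n\right) + 24 n\right) = 2 + \left(\left(n + s\right) + 24 n\right) = 2 + \left(s + 25 n\right) = 2 + s + 25 n$)
$\frac{I{\left(111 + 50,-97 \right)} + 7725}{46688 - 40504} = \frac{\left(2 + \left(111 + 50\right) + 25 \left(-97\right)\right) + 7725}{46688 - 40504} = \frac{\left(2 + 161 - 2425\right) + 7725}{6184} = \left(-2262 + 7725\right) \frac{1}{6184} = 5463 \cdot \frac{1}{6184} = \frac{5463}{6184}$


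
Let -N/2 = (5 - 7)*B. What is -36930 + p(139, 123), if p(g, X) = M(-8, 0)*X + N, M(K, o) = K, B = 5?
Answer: -37894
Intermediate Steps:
N = 20 (N = -2*(5 - 7)*5 = -(-4)*5 = -2*(-10) = 20)
p(g, X) = 20 - 8*X (p(g, X) = -8*X + 20 = 20 - 8*X)
-36930 + p(139, 123) = -36930 + (20 - 8*123) = -36930 + (20 - 984) = -36930 - 964 = -37894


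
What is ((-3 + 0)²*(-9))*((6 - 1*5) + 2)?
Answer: -243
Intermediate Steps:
((-3 + 0)²*(-9))*((6 - 1*5) + 2) = ((-3)²*(-9))*((6 - 5) + 2) = (9*(-9))*(1 + 2) = -81*3 = -243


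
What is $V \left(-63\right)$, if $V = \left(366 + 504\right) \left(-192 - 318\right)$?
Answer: $27953100$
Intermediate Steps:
$V = -443700$ ($V = 870 \left(-510\right) = -443700$)
$V \left(-63\right) = \left(-443700\right) \left(-63\right) = 27953100$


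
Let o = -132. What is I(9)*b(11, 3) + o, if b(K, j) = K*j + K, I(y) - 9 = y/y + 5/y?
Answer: 2992/9 ≈ 332.44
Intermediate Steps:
I(y) = 10 + 5/y (I(y) = 9 + (y/y + 5/y) = 9 + (1 + 5/y) = 10 + 5/y)
b(K, j) = K + K*j
I(9)*b(11, 3) + o = (10 + 5/9)*(11*(1 + 3)) - 132 = (10 + 5*(1/9))*(11*4) - 132 = (10 + 5/9)*44 - 132 = (95/9)*44 - 132 = 4180/9 - 132 = 2992/9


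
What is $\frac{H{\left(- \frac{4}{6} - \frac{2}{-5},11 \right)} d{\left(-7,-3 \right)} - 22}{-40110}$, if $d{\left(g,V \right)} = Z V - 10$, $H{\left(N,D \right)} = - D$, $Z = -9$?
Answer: $\frac{209}{40110} \approx 0.0052107$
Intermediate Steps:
$d{\left(g,V \right)} = -10 - 9 V$ ($d{\left(g,V \right)} = - 9 V - 10 = -10 - 9 V$)
$\frac{H{\left(- \frac{4}{6} - \frac{2}{-5},11 \right)} d{\left(-7,-3 \right)} - 22}{-40110} = \frac{\left(-1\right) 11 \left(-10 - -27\right) - 22}{-40110} = \left(- 11 \left(-10 + 27\right) - 22\right) \left(- \frac{1}{40110}\right) = \left(\left(-11\right) 17 - 22\right) \left(- \frac{1}{40110}\right) = \left(-187 - 22\right) \left(- \frac{1}{40110}\right) = \left(-209\right) \left(- \frac{1}{40110}\right) = \frac{209}{40110}$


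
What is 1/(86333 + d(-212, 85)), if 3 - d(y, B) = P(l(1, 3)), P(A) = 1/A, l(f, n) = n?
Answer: 3/259007 ≈ 1.1583e-5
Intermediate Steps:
d(y, B) = 8/3 (d(y, B) = 3 - 1/3 = 3 - 1*⅓ = 3 - ⅓ = 8/3)
1/(86333 + d(-212, 85)) = 1/(86333 + 8/3) = 1/(259007/3) = 3/259007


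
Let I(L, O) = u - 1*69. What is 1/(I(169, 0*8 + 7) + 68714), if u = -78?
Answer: 1/68567 ≈ 1.4584e-5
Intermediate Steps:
I(L, O) = -147 (I(L, O) = -78 - 1*69 = -78 - 69 = -147)
1/(I(169, 0*8 + 7) + 68714) = 1/(-147 + 68714) = 1/68567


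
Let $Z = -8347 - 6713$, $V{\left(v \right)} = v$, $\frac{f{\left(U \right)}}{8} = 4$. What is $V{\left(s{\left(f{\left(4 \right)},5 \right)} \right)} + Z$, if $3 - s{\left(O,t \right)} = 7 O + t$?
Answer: $-15286$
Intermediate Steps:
$f{\left(U \right)} = 32$ ($f{\left(U \right)} = 8 \cdot 4 = 32$)
$s{\left(O,t \right)} = 3 - t - 7 O$ ($s{\left(O,t \right)} = 3 - \left(7 O + t\right) = 3 - \left(t + 7 O\right) = 3 - t - 7 O$)
$Z = -15060$
$V{\left(s{\left(f{\left(4 \right)},5 \right)} \right)} + Z = \left(3 - 5 - 224\right) - 15060 = -226 - 15060 = -15286$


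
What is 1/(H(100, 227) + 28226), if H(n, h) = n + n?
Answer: 1/28426 ≈ 3.5179e-5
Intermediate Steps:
H(n, h) = 2*n
1/(H(100, 227) + 28226) = 1/(2*100 + 28226) = 1/(200 + 28226) = 1/28426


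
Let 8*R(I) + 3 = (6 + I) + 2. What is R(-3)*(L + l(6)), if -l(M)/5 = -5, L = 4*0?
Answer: 25/4 ≈ 6.2500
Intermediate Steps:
L = 0
l(M) = 25 (l(M) = -5*(-5) = 25)
R(I) = 5/8 + I/8 (R(I) = -3/8 + ((6 + I) + 2)/8 = -3/8 + (8 + I)/8 = -3/8 + (1 + I/8) = 5/8 + I/8)
R(-3)*(L + l(6)) = (5/8 + (⅛)*(-3))*(0 + 25) = (5/8 - 3/8)*25 = (¼)*25 = 25/4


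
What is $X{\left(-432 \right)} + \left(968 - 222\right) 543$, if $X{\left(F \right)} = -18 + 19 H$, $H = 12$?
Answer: $405288$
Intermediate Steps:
$X{\left(F \right)} = 210$ ($X{\left(F \right)} = -18 + 19 \cdot 12 = -18 + 228 = 210$)
$X{\left(-432 \right)} + \left(968 - 222\right) 543 = 210 + \left(968 - 222\right) 543 = 210 + 746 \cdot 543 = 210 + 405078 = 405288$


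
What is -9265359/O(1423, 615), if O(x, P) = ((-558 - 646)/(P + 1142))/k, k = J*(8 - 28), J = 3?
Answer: -34884076635/43 ≈ -8.1126e+8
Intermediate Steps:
k = -60 (k = 3*(8 - 28) = 3*(-20) = -60)
O(x, P) = 301/(15*(1142 + P)) (O(x, P) = ((-558 - 646)/(P + 1142))/(-60) = -1204/(1142 + P)*(-1/60) = 301/(15*(1142 + P)))
-9265359/O(1423, 615) = -9265359/(301/(15*(1142 + 615))) = -9265359/((301/15)/1757) = -9265359/((301/15)*(1/1757)) = -9265359/43/3765 = -9265359*3765/43 = -34884076635/43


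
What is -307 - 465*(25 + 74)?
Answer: -46342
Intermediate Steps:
-307 - 465*(25 + 74) = -307 - 465*99 = -307 - 46035 = -46342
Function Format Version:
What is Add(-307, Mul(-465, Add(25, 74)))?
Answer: -46342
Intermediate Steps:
Add(-307, Mul(-465, Add(25, 74))) = Add(-307, Mul(-465, 99)) = Add(-307, -46035) = -46342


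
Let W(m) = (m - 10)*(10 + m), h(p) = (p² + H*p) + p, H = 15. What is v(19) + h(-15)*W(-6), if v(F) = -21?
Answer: 939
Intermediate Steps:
h(p) = p² + 16*p (h(p) = (p² + 15*p) + p = p² + 16*p)
W(m) = (-10 + m)*(10 + m)
v(19) + h(-15)*W(-6) = -21 + (-15*(16 - 15))*(-100 + (-6)²) = -21 + (-15*1)*(-100 + 36) = -21 - 15*(-64) = -21 + 960 = 939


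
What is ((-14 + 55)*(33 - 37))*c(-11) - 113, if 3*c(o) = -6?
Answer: 215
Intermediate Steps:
c(o) = -2 (c(o) = (⅓)*(-6) = -2)
((-14 + 55)*(33 - 37))*c(-11) - 113 = ((-14 + 55)*(33 - 37))*(-2) - 113 = (41*(-4))*(-2) - 113 = -164*(-2) - 113 = 328 - 113 = 215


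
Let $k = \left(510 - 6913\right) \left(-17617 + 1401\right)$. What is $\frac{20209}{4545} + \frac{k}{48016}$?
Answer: $\frac{59110308563}{27279090} \approx 2166.9$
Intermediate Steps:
$k = 103831048$ ($k = \left(-6403\right) \left(-16216\right) = 103831048$)
$\frac{20209}{4545} + \frac{k}{48016} = \frac{20209}{4545} + \frac{103831048}{48016} = 20209 \cdot \frac{1}{4545} + 103831048 \cdot \frac{1}{48016} = \frac{20209}{4545} + \frac{12978881}{6002} = \frac{59110308563}{27279090}$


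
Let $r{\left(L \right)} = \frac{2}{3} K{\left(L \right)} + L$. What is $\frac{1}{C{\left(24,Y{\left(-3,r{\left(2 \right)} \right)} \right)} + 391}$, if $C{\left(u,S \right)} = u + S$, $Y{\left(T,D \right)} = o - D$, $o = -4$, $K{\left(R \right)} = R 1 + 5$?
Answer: $\frac{3}{1213} \approx 0.0024732$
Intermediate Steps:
$K{\left(R \right)} = 5 + R$ ($K{\left(R \right)} = R + 5 = 5 + R$)
$r{\left(L \right)} = \frac{10}{3} + \frac{5 L}{3}$ ($r{\left(L \right)} = \frac{2}{3} \left(5 + L\right) + L = 2 \cdot \frac{1}{3} \left(5 + L\right) + L = \frac{2 \left(5 + L\right)}{3} + L = \left(\frac{10}{3} + \frac{2 L}{3}\right) + L = \frac{10}{3} + \frac{5 L}{3}$)
$Y{\left(T,D \right)} = -4 - D$
$C{\left(u,S \right)} = S + u$
$\frac{1}{C{\left(24,Y{\left(-3,r{\left(2 \right)} \right)} \right)} + 391} = \frac{1}{\left(\left(-4 - \left(\frac{10}{3} + \frac{5}{3} \cdot 2\right)\right) + 24\right) + 391} = \frac{1}{\left(\left(-4 - \left(\frac{10}{3} + \frac{10}{3}\right)\right) + 24\right) + 391} = \frac{1}{\left(\left(-4 - \frac{20}{3}\right) + 24\right) + 391} = \frac{1}{\left(- \frac{32}{3} + 24\right) + 391} = \frac{1}{\frac{40}{3} + 391} = \frac{1}{\frac{1213}{3}} = \frac{3}{1213}$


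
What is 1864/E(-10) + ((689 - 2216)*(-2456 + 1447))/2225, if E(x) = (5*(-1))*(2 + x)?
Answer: 1644428/2225 ≈ 739.07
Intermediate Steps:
E(x) = -10 - 5*x (E(x) = -5*(2 + x) = -10 - 5*x)
1864/E(-10) + ((689 - 2216)*(-2456 + 1447))/2225 = 1864/(-10 - 5*(-10)) + ((689 - 2216)*(-2456 + 1447))/2225 = 1864/(-10 + 50) - 1527*(-1009)*(1/2225) = 1864/40 + 1540743*(1/2225) = 1864*(1/40) + 1540743/2225 = 233/5 + 1540743/2225 = 1644428/2225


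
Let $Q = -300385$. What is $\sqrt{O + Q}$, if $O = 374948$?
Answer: $\sqrt{74563} \approx 273.06$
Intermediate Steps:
$\sqrt{O + Q} = \sqrt{374948 - 300385} = \sqrt{74563}$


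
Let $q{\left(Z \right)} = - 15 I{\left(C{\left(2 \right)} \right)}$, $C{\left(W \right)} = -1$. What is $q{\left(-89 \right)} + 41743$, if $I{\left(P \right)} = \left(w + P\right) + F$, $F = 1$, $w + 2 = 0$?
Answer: $41773$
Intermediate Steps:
$w = -2$ ($w = -2 + 0 = -2$)
$I{\left(P \right)} = -1 + P$ ($I{\left(P \right)} = \left(-2 + P\right) + 1 = -1 + P$)
$q{\left(Z \right)} = 30$ ($q{\left(Z \right)} = - 15 \left(-1 - 1\right) = \left(-15\right) \left(-2\right) = 30$)
$q{\left(-89 \right)} + 41743 = 30 + 41743 = 41773$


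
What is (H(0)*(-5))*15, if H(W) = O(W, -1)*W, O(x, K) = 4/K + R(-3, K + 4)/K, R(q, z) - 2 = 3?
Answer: 0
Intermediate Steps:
R(q, z) = 5 (R(q, z) = 2 + 3 = 5)
O(x, K) = 9/K (O(x, K) = 4/K + 5/K = 9/K)
H(W) = -9*W (H(W) = (9/(-1))*W = (9*(-1))*W = -9*W)
(H(0)*(-5))*15 = (-9*0*(-5))*15 = (0*(-5))*15 = 0*15 = 0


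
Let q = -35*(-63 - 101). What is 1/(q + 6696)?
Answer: 1/12436 ≈ 8.0412e-5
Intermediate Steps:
q = 5740 (q = -35*(-164) = 5740)
1/(q + 6696) = 1/(5740 + 6696) = 1/12436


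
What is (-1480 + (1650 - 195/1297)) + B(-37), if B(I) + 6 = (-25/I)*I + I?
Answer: 132099/1297 ≈ 101.85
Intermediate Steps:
B(I) = -31 + I (B(I) = -6 + ((-25/I)*I + I) = -6 + (-25 + I) = -31 + I)
(-1480 + (1650 - 195/1297)) + B(-37) = (-1480 + (1650 - 195/1297)) + (-31 - 37) = (-1480 + (1650 - 195*1/1297)) - 68 = (-1480 + (1650 - 195/1297)) - 68 = (-1480 + 2139855/1297) - 68 = 220295/1297 - 68 = 132099/1297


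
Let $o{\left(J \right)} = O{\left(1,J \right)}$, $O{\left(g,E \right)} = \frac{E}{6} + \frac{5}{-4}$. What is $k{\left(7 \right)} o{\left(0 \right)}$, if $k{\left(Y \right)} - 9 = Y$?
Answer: $-20$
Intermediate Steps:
$k{\left(Y \right)} = 9 + Y$
$O{\left(g,E \right)} = - \frac{5}{4} + \frac{E}{6}$ ($O{\left(g,E \right)} = E \frac{1}{6} + 5 \left(- \frac{1}{4}\right) = \frac{E}{6} - \frac{5}{4} = - \frac{5}{4} + \frac{E}{6}$)
$o{\left(J \right)} = - \frac{5}{4} + \frac{J}{6}$
$k{\left(7 \right)} o{\left(0 \right)} = \left(9 + 7\right) \left(- \frac{5}{4} + \frac{1}{6} \cdot 0\right) = 16 \left(- \frac{5}{4} + 0\right) = 16 \left(- \frac{5}{4}\right) = -20$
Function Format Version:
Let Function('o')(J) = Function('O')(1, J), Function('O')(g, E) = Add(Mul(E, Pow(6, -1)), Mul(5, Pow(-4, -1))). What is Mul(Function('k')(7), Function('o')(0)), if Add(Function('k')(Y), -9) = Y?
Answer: -20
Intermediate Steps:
Function('k')(Y) = Add(9, Y)
Function('O')(g, E) = Add(Rational(-5, 4), Mul(Rational(1, 6), E)) (Function('O')(g, E) = Add(Mul(E, Rational(1, 6)), Mul(5, Rational(-1, 4))) = Add(Mul(Rational(1, 6), E), Rational(-5, 4)) = Add(Rational(-5, 4), Mul(Rational(1, 6), E)))
Function('o')(J) = Add(Rational(-5, 4), Mul(Rational(1, 6), J))
Mul(Function('k')(7), Function('o')(0)) = Mul(Add(9, 7), Add(Rational(-5, 4), Mul(Rational(1, 6), 0))) = Mul(16, Add(Rational(-5, 4), 0)) = Mul(16, Rational(-5, 4)) = -20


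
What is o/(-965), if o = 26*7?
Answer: -182/965 ≈ -0.18860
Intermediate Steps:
o = 182
o/(-965) = 182/(-965) = -1/965*182 = -182/965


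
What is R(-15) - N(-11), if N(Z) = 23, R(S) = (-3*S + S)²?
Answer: 877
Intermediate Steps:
R(S) = 4*S² (R(S) = (-2*S)² = 4*S²)
R(-15) - N(-11) = 4*(-15)² - 1*23 = 4*225 - 23 = 900 - 23 = 877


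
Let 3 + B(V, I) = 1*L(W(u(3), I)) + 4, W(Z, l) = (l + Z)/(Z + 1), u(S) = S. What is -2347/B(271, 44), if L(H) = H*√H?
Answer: 150208/103759 - 882472*√47/103759 ≈ -56.860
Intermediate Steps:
W(Z, l) = (Z + l)/(1 + Z)
L(H) = H^(3/2)
B(V, I) = 1 + (¾ + I/4)^(3/2) (B(V, I) = -3 + (1*((3 + I)/(1 + 3))^(3/2) + 4) = -3 + (1*((3 + I)/4)^(3/2) + 4) = -3 + (1*(¾ + I/4)^(3/2) + 4) = -3 + ((¾ + I/4)^(3/2) + 4) = -3 + (4 + (¾ + I/4)^(3/2)) = 1 + (¾ + I/4)^(3/2))
-2347/B(271, 44) = -2347/(1 + (3 + 44)^(3/2)/8) = -2347/(1 + 47^(3/2)/8) = -2347/(1 + (47*√47)/8) = -2347/(1 + 47*√47/8)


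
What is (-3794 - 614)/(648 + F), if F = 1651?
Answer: -232/121 ≈ -1.9174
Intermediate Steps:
(-3794 - 614)/(648 + F) = (-3794 - 614)/(648 + 1651) = -4408/2299 = -4408*1/2299 = -232/121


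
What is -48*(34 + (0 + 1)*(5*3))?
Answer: -2352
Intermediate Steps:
-48*(34 + (0 + 1)*(5*3)) = -48*(34 + 1*15) = -48*(34 + 15) = -48*49 = -2352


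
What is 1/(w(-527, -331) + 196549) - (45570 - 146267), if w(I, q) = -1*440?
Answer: 19747587974/196109 ≈ 1.0070e+5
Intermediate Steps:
w(I, q) = -440
1/(w(-527, -331) + 196549) - (45570 - 146267) = 1/(-440 + 196549) - (45570 - 146267) = 1/196109 - 1*(-100697) = 1/196109 + 100697 = 19747587974/196109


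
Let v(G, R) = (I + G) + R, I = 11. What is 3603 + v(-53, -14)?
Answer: 3547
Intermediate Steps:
v(G, R) = 11 + G + R (v(G, R) = (11 + G) + R = 11 + G + R)
3603 + v(-53, -14) = 3603 + (11 - 53 - 14) = 3603 - 56 = 3547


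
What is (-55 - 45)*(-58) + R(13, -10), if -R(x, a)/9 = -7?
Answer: 5863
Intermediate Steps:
R(x, a) = 63 (R(x, a) = -9*(-7) = 63)
(-55 - 45)*(-58) + R(13, -10) = (-55 - 45)*(-58) + 63 = -100*(-58) + 63 = 5800 + 63 = 5863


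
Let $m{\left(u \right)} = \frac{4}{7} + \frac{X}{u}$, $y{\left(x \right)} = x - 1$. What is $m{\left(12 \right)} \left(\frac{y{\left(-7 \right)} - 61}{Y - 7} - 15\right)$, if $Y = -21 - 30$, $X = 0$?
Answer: $- \frac{1602}{203} \approx -7.8916$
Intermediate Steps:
$y{\left(x \right)} = -1 + x$ ($y{\left(x \right)} = x - 1 = -1 + x$)
$Y = -51$
$m{\left(u \right)} = \frac{4}{7}$ ($m{\left(u \right)} = \frac{4}{7} + \frac{0}{u} = 4 \cdot \frac{1}{7} + 0 = \frac{4}{7} + 0 = \frac{4}{7}$)
$m{\left(12 \right)} \left(\frac{y{\left(-7 \right)} - 61}{Y - 7} - 15\right) = \frac{4 \left(\frac{\left(-1 - 7\right) - 61}{-51 - 7} - 15\right)}{7} = \frac{4 \left(\frac{-8 - 61}{-58} - 15\right)}{7} = \frac{4 \left(\left(-69\right) \left(- \frac{1}{58}\right) - 15\right)}{7} = \frac{4 \left(\frac{69}{58} - 15\right)}{7} = \frac{4}{7} \left(- \frac{801}{58}\right) = - \frac{1602}{203}$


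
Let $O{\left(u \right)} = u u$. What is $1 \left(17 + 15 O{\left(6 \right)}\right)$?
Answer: $557$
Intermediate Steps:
$O{\left(u \right)} = u^{2}$
$1 \left(17 + 15 O{\left(6 \right)}\right) = 1 \left(17 + 15 \cdot 6^{2}\right) = 1 \left(17 + 15 \cdot 36\right) = 1 \left(17 + 540\right) = 1 \cdot 557 = 557$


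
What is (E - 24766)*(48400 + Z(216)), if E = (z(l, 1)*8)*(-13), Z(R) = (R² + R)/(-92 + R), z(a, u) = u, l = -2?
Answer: -1213108860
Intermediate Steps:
Z(R) = (R + R²)/(-92 + R)
E = -104 (E = (1*8)*(-13) = 8*(-13) = -104)
(E - 24766)*(48400 + Z(216)) = (-104 - 24766)*(48400 + 216*(1 + 216)/(-92 + 216)) = -24870*(48400 + 216*217/124) = -24870*(48400 + 216*(1/124)*217) = -24870*(48400 + 378) = -24870*48778 = -1213108860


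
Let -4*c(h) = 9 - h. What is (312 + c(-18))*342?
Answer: 208791/2 ≈ 1.0440e+5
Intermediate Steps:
c(h) = -9/4 + h/4 (c(h) = -(9 - h)/4 = -9/4 + h/4)
(312 + c(-18))*342 = (312 + (-9/4 + (¼)*(-18)))*342 = (312 + (-9/4 - 9/2))*342 = (312 - 27/4)*342 = (1221/4)*342 = 208791/2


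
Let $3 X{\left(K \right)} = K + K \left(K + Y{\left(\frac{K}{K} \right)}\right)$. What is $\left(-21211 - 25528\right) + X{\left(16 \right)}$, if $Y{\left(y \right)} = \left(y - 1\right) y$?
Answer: $- \frac{139945}{3} \approx -46648.0$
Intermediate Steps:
$Y{\left(y \right)} = y \left(-1 + y\right)$ ($Y{\left(y \right)} = \left(-1 + y\right) y = y \left(-1 + y\right)$)
$X{\left(K \right)} = \frac{K}{3} + \frac{K^{2}}{3}$ ($X{\left(K \right)} = \frac{K + K \left(K + \frac{K}{K} \left(-1 + \frac{K}{K}\right)\right)}{3} = \frac{K + K \left(K + 1 \left(-1 + 1\right)\right)}{3} = \frac{K + K \left(K + 1 \cdot 0\right)}{3} = \frac{K + K \left(K + 0\right)}{3} = \frac{K + K K}{3} = \frac{K + K^{2}}{3} = \frac{K}{3} + \frac{K^{2}}{3}$)
$\left(-21211 - 25528\right) + X{\left(16 \right)} = \left(-21211 - 25528\right) + \frac{1}{3} \cdot 16 \left(1 + 16\right) = -46739 + \frac{1}{3} \cdot 16 \cdot 17 = -46739 + \frac{272}{3} = - \frac{139945}{3}$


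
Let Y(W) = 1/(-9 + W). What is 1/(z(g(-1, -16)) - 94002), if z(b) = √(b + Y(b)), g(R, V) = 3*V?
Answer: -5358114/503673434965 - I*√156009/503673434965 ≈ -1.0638e-5 - 7.842e-10*I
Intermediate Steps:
z(b) = √(b + 1/(-9 + b))
1/(z(g(-1, -16)) - 94002) = 1/(√((1 + (3*(-16))*(-9 + 3*(-16)))/(-9 + 3*(-16))) - 94002) = 1/(√((1 - 48*(-9 - 48))/(-9 - 48)) - 94002) = 1/(√((1 - 48*(-57))/(-57)) - 94002) = 1/(√(-(1 + 2736)/57) - 94002) = 1/(√(-1/57*2737) - 94002) = 1/(√(-2737/57) - 94002) = 1/(I*√156009/57 - 94002) = 1/(-94002 + I*√156009/57)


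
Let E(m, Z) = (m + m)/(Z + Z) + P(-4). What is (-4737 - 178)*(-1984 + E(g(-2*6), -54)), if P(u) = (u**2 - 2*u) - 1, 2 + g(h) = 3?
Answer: 520473925/54 ≈ 9.6384e+6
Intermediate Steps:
g(h) = 1 (g(h) = -2 + 3 = 1)
P(u) = -1 + u**2 - 2*u
E(m, Z) = 23 + m/Z (E(m, Z) = (m + m)/(Z + Z) + (-1 + (-4)**2 - 2*(-4)) = (2*m)/((2*Z)) + (-1 + 16 + 8) = (2*m)*(1/(2*Z)) + 23 = m/Z + 23 = 23 + m/Z)
(-4737 - 178)*(-1984 + E(g(-2*6), -54)) = (-4737 - 178)*(-1984 + (23 + 1/(-54))) = -4915*(-1984 + (23 + 1*(-1/54))) = -4915*(-1984 + (23 - 1/54)) = -4915*(-1984 + 1241/54) = -4915*(-105895/54) = 520473925/54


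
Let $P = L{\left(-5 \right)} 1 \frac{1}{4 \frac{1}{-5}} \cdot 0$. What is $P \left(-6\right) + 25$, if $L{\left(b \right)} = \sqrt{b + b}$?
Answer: $25$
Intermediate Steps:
$L{\left(b \right)} = \sqrt{2} \sqrt{b}$ ($L{\left(b \right)} = \sqrt{2 b} = \sqrt{2} \sqrt{b}$)
$P = 0$ ($P = \sqrt{2} \sqrt{-5} \cdot 1 \frac{1}{4 \frac{1}{-5}} \cdot 0 = \sqrt{2} i \sqrt{5} \cdot 1 \frac{1}{4 \left(- \frac{1}{5}\right)} 0 = i \sqrt{10} \cdot 1 \frac{1}{- \frac{4}{5}} \cdot 0 = i \sqrt{10} \cdot 1 \left(- \frac{5}{4}\right) 0 = i \sqrt{10} \left(- \frac{5}{4}\right) 0 = - \frac{5 i \sqrt{10}}{4} \cdot 0 = 0$)
$P \left(-6\right) + 25 = 0 \left(-6\right) + 25 = 0 + 25 = 25$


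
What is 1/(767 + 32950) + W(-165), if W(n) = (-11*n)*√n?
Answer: 1/33717 + 1815*I*√165 ≈ 2.9659e-5 + 23314.0*I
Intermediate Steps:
W(n) = -11*n^(3/2)
1/(767 + 32950) + W(-165) = 1/(767 + 32950) - (-1815)*I*√165 = 1/33717 - (-1815)*I*√165 = 1/33717 + 1815*I*√165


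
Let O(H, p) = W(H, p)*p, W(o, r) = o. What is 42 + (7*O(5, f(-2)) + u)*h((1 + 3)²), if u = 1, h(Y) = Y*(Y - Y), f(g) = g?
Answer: 42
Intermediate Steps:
h(Y) = 0 (h(Y) = Y*0 = 0)
O(H, p) = H*p
42 + (7*O(5, f(-2)) + u)*h((1 + 3)²) = 42 + (7*(5*(-2)) + 1)*0 = 42 + (7*(-10) + 1)*0 = 42 + (-70 + 1)*0 = 42 - 69*0 = 42 + 0 = 42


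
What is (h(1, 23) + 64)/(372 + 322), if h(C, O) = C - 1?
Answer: 32/347 ≈ 0.092219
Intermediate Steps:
h(C, O) = -1 + C
(h(1, 23) + 64)/(372 + 322) = ((-1 + 1) + 64)/(372 + 322) = (0 + 64)/694 = 64*(1/694) = 32/347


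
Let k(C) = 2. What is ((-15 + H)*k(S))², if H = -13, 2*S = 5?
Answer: 3136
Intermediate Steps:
S = 5/2 (S = (½)*5 = 5/2 ≈ 2.5000)
((-15 + H)*k(S))² = ((-15 - 13)*2)² = (-28*2)² = (-56)² = 3136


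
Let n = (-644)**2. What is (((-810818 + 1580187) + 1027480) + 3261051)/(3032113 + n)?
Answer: 5057900/3446849 ≈ 1.4674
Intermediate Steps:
n = 414736
(((-810818 + 1580187) + 1027480) + 3261051)/(3032113 + n) = (((-810818 + 1580187) + 1027480) + 3261051)/(3032113 + 414736) = ((769369 + 1027480) + 3261051)/3446849 = (1796849 + 3261051)*(1/3446849) = 5057900*(1/3446849) = 5057900/3446849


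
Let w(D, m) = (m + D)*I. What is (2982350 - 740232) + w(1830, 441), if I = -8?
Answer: 2223950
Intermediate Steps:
w(D, m) = -8*D - 8*m (w(D, m) = (m + D)*(-8) = (D + m)*(-8) = -8*D - 8*m)
(2982350 - 740232) + w(1830, 441) = (2982350 - 740232) + (-8*1830 - 8*441) = 2242118 + (-14640 - 3528) = 2242118 - 18168 = 2223950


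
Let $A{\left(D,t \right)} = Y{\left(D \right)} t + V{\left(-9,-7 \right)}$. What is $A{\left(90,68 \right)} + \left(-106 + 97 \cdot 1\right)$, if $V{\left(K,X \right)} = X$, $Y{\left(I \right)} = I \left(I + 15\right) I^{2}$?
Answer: $5205059984$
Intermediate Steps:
$Y{\left(I \right)} = I^{3} \left(15 + I\right)$ ($Y{\left(I \right)} = I \left(15 + I\right) I^{2} = I^{3} \left(15 + I\right)$)
$A{\left(D,t \right)} = -7 + t D^{3} \left(15 + D\right)$ ($A{\left(D,t \right)} = D^{3} \left(15 + D\right) t - 7 = t D^{3} \left(15 + D\right) - 7 = -7 + t D^{3} \left(15 + D\right)$)
$A{\left(90,68 \right)} + \left(-106 + 97 \cdot 1\right) = \left(-7 + 68 \cdot 90^{3} \left(15 + 90\right)\right) + \left(-106 + 97 \cdot 1\right) = \left(-7 + 68 \cdot 729000 \cdot 105\right) + \left(-106 + 97\right) = \left(-7 + 5205060000\right) - 9 = 5205059993 - 9 = 5205059984$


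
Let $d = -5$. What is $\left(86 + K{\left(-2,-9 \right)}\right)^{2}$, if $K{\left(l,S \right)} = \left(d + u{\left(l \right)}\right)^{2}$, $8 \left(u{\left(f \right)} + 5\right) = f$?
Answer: $\frac{9345249}{256} \approx 36505.0$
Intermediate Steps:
$u{\left(f \right)} = -5 + \frac{f}{8}$
$K{\left(l,S \right)} = \left(-10 + \frac{l}{8}\right)^{2}$ ($K{\left(l,S \right)} = \left(-5 + \left(-5 + \frac{l}{8}\right)\right)^{2} = \left(-10 + \frac{l}{8}\right)^{2}$)
$\left(86 + K{\left(-2,-9 \right)}\right)^{2} = \left(86 + \frac{\left(-80 - 2\right)^{2}}{64}\right)^{2} = \left(86 + \frac{\left(-82\right)^{2}}{64}\right)^{2} = \left(86 + \frac{1}{64} \cdot 6724\right)^{2} = \left(86 + \frac{1681}{16}\right)^{2} = \left(\frac{3057}{16}\right)^{2} = \frac{9345249}{256}$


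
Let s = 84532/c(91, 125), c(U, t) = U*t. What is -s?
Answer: -12076/1625 ≈ -7.4314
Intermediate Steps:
s = 12076/1625 (s = 84532/((91*125)) = 84532/11375 = 84532*(1/11375) = 12076/1625 ≈ 7.4314)
-s = -1*12076/1625 = -12076/1625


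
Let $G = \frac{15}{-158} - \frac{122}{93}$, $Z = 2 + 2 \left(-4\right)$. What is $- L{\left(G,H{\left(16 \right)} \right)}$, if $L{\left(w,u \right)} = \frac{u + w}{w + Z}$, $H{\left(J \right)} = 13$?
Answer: $\frac{170351}{108835} \approx 1.5652$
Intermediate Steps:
$Z = -6$ ($Z = 2 - 8 = -6$)
$G = - \frac{20671}{14694}$ ($G = 15 \left(- \frac{1}{158}\right) - \frac{122}{93} = - \frac{15}{158} - \frac{122}{93} = - \frac{20671}{14694} \approx -1.4068$)
$L{\left(w,u \right)} = \frac{u + w}{-6 + w}$ ($L{\left(w,u \right)} = \frac{u + w}{w - 6} = \frac{u + w}{-6 + w}$)
$- L{\left(G,H{\left(16 \right)} \right)} = - \frac{13 - \frac{20671}{14694}}{-6 - \frac{20671}{14694}} = - \frac{170351}{\left(- \frac{108835}{14694}\right) 14694} = - \frac{\left(-14694\right) 170351}{108835 \cdot 14694} = \left(-1\right) \left(- \frac{170351}{108835}\right) = \frac{170351}{108835}$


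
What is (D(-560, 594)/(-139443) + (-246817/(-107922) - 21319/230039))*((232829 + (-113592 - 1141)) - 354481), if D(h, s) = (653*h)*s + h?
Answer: -141836817777568192591875/384649935812266 ≈ -3.6874e+8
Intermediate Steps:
D(h, s) = h + 653*h*s (D(h, s) = 653*h*s + h = h + 653*h*s)
(D(-560, 594)/(-139443) + (-246817/(-107922) - 21319/230039))*((232829 + (-113592 - 1141)) - 354481) = (-560*(1 + 653*594)/(-139443) + (-246817/(-107922) - 21319/230039))*((232829 + (-113592 - 1141)) - 354481) = (-560*(1 + 387882)*(-1/139443) + (-246817*(-1/107922) - 21319*1/230039))*((232829 - 114733) - 354481) = (-560*387883*(-1/139443) + (246817/107922 - 21319/230039))*(118096 - 354481) = (-217214480*(-1/139443) + 54476746745/24826268958)*(-236385) = (217214480/139443 + 54476746745/24826268958)*(-236385) = (1800073834349491625/1153949807436798)*(-236385) = -141836817777568192591875/384649935812266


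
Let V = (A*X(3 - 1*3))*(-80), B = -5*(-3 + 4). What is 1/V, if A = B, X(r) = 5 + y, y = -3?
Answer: 1/800 ≈ 0.0012500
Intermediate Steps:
X(r) = 2 (X(r) = 5 - 3 = 2)
B = -5 (B = -5*1 = -5)
A = -5
V = 800 (V = -5*2*(-80) = -10*(-80) = 800)
1/V = 1/800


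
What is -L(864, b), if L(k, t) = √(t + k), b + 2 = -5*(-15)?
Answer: -√937 ≈ -30.610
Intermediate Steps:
b = 73 (b = -2 - 5*(-15) = -2 + 75 = 73)
L(k, t) = √(k + t)
-L(864, b) = -√(864 + 73) = -√937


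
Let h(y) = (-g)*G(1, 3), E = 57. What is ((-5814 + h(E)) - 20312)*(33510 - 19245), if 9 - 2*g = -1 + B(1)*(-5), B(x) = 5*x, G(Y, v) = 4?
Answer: -373685940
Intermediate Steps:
g = 35/2 (g = 9/2 - (-1 + (5*1)*(-5))/2 = 9/2 - (-1 + 5*(-5))/2 = 9/2 - (-1 - 25)/2 = 9/2 - ½*(-26) = 9/2 + 13 = 35/2 ≈ 17.500)
h(y) = -70 (h(y) = -1*35/2*4 = -35/2*4 = -70)
((-5814 + h(E)) - 20312)*(33510 - 19245) = ((-5814 - 70) - 20312)*(33510 - 19245) = (-5884 - 20312)*14265 = -26196*14265 = -373685940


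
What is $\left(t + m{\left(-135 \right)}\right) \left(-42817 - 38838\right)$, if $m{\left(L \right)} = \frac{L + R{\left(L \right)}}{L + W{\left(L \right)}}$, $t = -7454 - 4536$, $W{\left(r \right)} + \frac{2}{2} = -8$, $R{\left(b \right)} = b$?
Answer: $\frac{7831122775}{8} \approx 9.7889 \cdot 10^{8}$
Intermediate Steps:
$W{\left(r \right)} = -9$ ($W{\left(r \right)} = -1 - 8 = -9$)
$t = -11990$ ($t = -7454 - 4536 = -11990$)
$m{\left(L \right)} = \frac{2 L}{-9 + L}$ ($m{\left(L \right)} = \frac{L + L}{L - 9} = \frac{2 L}{-9 + L}$)
$\left(t + m{\left(-135 \right)}\right) \left(-42817 - 38838\right) = \left(-11990 + 2 \left(-135\right) \frac{1}{-9 - 135}\right) \left(-42817 - 38838\right) = \left(-11990 + 2 \left(-135\right) \frac{1}{-144}\right) \left(-81655\right) = \left(-11990 + 2 \left(-135\right) \left(- \frac{1}{144}\right)\right) \left(-81655\right) = \left(-11990 + \frac{15}{8}\right) \left(-81655\right) = \left(- \frac{95905}{8}\right) \left(-81655\right) = \frac{7831122775}{8}$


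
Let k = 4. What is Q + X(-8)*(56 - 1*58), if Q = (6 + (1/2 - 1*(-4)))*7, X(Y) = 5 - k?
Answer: 143/2 ≈ 71.500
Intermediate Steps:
X(Y) = 1 (X(Y) = 5 - 1*4 = 5 - 4 = 1)
Q = 147/2 (Q = (6 + (½ + 4))*7 = (6 + 9/2)*7 = (21/2)*7 = 147/2 ≈ 73.500)
Q + X(-8)*(56 - 1*58) = 147/2 + 1*(56 - 1*58) = 147/2 + 1*(56 - 58) = 147/2 + 1*(-2) = 147/2 - 2 = 143/2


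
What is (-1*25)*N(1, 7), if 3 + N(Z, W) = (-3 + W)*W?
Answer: -625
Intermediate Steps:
N(Z, W) = -3 + W*(-3 + W) (N(Z, W) = -3 + (-3 + W)*W = -3 + W*(-3 + W))
(-1*25)*N(1, 7) = (-1*25)*(-3 + 7**2 - 3*7) = -25*(-3 + 49 - 21) = -25*25 = -625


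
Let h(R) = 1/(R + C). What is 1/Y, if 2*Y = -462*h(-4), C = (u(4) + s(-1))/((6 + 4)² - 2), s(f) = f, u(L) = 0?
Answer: 131/7546 ≈ 0.017360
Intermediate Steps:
C = -1/98 (C = (0 - 1)/((6 + 4)² - 2) = -1/(10² - 2) = -1/(100 - 2) = -1/98 ≈ -0.010204)
h(R) = 1/(-1/98 + R) (h(R) = 1/(R - 1/98) = 1/(-1/98 + R))
Y = 7546/131 (Y = (-45276/(-1 + 98*(-4)))/2 = (-45276/(-1 - 392))/2 = (-45276/(-393))/2 = (-45276*(-1)/393)/2 = (-462*(-98/393))/2 = (½)*(15092/131) = 7546/131 ≈ 57.603)
1/Y = 1/(7546/131) = 131/7546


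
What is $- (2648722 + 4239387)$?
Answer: $-6888109$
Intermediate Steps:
$- (2648722 + 4239387) = \left(-1\right) 6888109 = -6888109$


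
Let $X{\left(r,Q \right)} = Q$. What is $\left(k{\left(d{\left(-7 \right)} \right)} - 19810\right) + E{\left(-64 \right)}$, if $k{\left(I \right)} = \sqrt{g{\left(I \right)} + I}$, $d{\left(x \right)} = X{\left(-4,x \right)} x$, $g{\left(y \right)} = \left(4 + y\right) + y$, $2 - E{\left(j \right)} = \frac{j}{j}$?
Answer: $-19809 + \sqrt{151} \approx -19797.0$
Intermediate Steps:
$E{\left(j \right)} = 1$ ($E{\left(j \right)} = 2 - \frac{j}{j} = 2 - 1 = 1$)
$g{\left(y \right)} = 4 + 2 y$
$d{\left(x \right)} = x^{2}$ ($d{\left(x \right)} = x x = x^{2}$)
$k{\left(I \right)} = \sqrt{4 + 3 I}$ ($k{\left(I \right)} = \sqrt{\left(4 + 2 I\right) + I} = \sqrt{4 + 3 I}$)
$\left(k{\left(d{\left(-7 \right)} \right)} - 19810\right) + E{\left(-64 \right)} = \left(\sqrt{4 + 3 \left(-7\right)^{2}} - 19810\right) + 1 = \left(\sqrt{4 + 3 \cdot 49} - 19810\right) + 1 = \left(\sqrt{4 + 147} - 19810\right) + 1 = \left(\sqrt{151} - 19810\right) + 1 = \left(-19810 + \sqrt{151}\right) + 1 = -19809 + \sqrt{151}$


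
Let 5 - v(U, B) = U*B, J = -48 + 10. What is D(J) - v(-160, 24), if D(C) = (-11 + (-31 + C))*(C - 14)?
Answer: 315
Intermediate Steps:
J = -38
v(U, B) = 5 - B*U (v(U, B) = 5 - U*B = 5 - B*U)
D(C) = (-42 + C)*(-14 + C)
D(J) - v(-160, 24) = (588 + (-38)² - 56*(-38)) - (5 - 1*24*(-160)) = (588 + 1444 + 2128) - (5 + 3840) = 4160 - 1*3845 = 4160 - 3845 = 315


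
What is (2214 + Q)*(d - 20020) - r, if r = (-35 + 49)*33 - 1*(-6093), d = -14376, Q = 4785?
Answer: -240744159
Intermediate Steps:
r = 6555 (r = 14*33 + 6093 = 462 + 6093 = 6555)
(2214 + Q)*(d - 20020) - r = (2214 + 4785)*(-14376 - 20020) - 1*6555 = 6999*(-34396) - 6555 = -240737604 - 6555 = -240744159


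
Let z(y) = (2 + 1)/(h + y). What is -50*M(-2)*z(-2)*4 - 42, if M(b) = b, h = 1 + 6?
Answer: 198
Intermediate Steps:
h = 7
z(y) = 3/(7 + y) (z(y) = (2 + 1)/(7 + y) = 3/(7 + y))
-50*M(-2)*z(-2)*4 - 42 = -50*(-6/(7 - 2))*4 - 42 = -50*(-6/5)*4 - 42 = -50*(-2*3/5)*4 - 42 = -(-60)*4 - 42 = -50*(-24/5) - 42 = 240 - 42 = 198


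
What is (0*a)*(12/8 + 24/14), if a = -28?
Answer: 0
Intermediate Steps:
(0*a)*(12/8 + 24/14) = (0*(-28))*(12/8 + 24/14) = 0*(12*(1/8) + 24*(1/14)) = 0*(3/2 + 12/7) = 0*(45/14) = 0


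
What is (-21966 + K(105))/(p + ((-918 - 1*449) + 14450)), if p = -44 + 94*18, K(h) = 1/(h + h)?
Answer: -4612859/3093510 ≈ -1.4911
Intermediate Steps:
K(h) = 1/(2*h)
p = 1648 (p = -44 + 1692 = 1648)
(-21966 + K(105))/(p + ((-918 - 1*449) + 14450)) = (-21966 + (½)/105)/(1648 + ((-918 - 1*449) + 14450)) = (-21966 + (½)*(1/105))/(1648 + ((-918 - 449) + 14450)) = (-21966 + 1/210)/(1648 + (-1367 + 14450)) = -4612859/(210*(1648 + 13083)) = -4612859/210/14731 = -4612859/210*1/14731 = -4612859/3093510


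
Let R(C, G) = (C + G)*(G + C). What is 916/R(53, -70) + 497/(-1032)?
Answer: 801679/298248 ≈ 2.6880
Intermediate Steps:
R(C, G) = (C + G)**2 (R(C, G) = (C + G)*(C + G) = (C + G)**2)
916/R(53, -70) + 497/(-1032) = 916/((53 - 70)**2) + 497/(-1032) = 916/((-17)**2) + 497*(-1/1032) = 916/289 - 497/1032 = 801679/298248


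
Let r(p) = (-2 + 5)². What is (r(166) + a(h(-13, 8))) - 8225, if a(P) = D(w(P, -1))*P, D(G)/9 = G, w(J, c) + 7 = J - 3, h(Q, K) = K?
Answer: -8360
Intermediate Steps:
w(J, c) = -10 + J (w(J, c) = -7 + (J - 3) = -7 + (-3 + J) = -10 + J)
r(p) = 9 (r(p) = 3² = 9)
D(G) = 9*G
a(P) = P*(-90 + 9*P) (a(P) = (9*(-10 + P))*P = (-90 + 9*P)*P = P*(-90 + 9*P))
(r(166) + a(h(-13, 8))) - 8225 = (9 + 9*8*(-10 + 8)) - 8225 = (9 + 9*8*(-2)) - 8225 = (9 - 144) - 8225 = -135 - 8225 = -8360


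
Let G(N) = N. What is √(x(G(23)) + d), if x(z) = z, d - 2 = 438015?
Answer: 2*√109510 ≈ 661.85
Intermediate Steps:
d = 438017 (d = 2 + 438015 = 438017)
√(x(G(23)) + d) = √(23 + 438017) = √438040 = 2*√109510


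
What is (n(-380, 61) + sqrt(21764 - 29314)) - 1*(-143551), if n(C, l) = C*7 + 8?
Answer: 140899 + 5*I*sqrt(302) ≈ 1.409e+5 + 86.891*I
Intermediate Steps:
n(C, l) = 8 + 7*C (n(C, l) = 7*C + 8 = 8 + 7*C)
(n(-380, 61) + sqrt(21764 - 29314)) - 1*(-143551) = ((8 + 7*(-380)) + sqrt(21764 - 29314)) - 1*(-143551) = ((8 - 2660) + sqrt(-7550)) + 143551 = (-2652 + 5*I*sqrt(302)) + 143551 = 140899 + 5*I*sqrt(302)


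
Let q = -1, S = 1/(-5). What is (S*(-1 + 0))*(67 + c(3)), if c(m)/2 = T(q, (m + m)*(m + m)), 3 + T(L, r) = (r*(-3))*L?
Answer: 277/5 ≈ 55.400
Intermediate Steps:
S = -1/5 (S = 1*(-1/5) = -1/5 ≈ -0.20000)
T(L, r) = -3 - 3*L*r (T(L, r) = -3 + (r*(-3))*L = -3 + (-3*r)*L = -3 - 3*L*r)
c(m) = -6 + 24*m**2 (c(m) = 2*(-3 - 3*(-1)*(m + m)*(m + m)) = 2*(-3 - 3*(-1)*(2*m)*(2*m)) = 2*(-3 - 3*(-1)*4*m**2) = 2*(-3 + 12*m**2) = -6 + 24*m**2)
(S*(-1 + 0))*(67 + c(3)) = (-(-1 + 0)/5)*(67 + (-6 + 24*3**2)) = (-1/5*(-1))*(67 + (-6 + 24*9)) = (67 + (-6 + 216))/5 = (67 + 210)/5 = (1/5)*277 = 277/5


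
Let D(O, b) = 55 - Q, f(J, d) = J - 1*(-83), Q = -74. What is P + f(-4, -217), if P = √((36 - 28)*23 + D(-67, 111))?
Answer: 79 + √313 ≈ 96.692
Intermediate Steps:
f(J, d) = 83 + J (f(J, d) = J + 83 = 83 + J)
D(O, b) = 129 (D(O, b) = 55 - 1*(-74) = 55 + 74 = 129)
P = √313 (P = √((36 - 28)*23 + 129) = √(8*23 + 129) = √(184 + 129) = √313 ≈ 17.692)
P + f(-4, -217) = √313 + (83 - 4) = √313 + 79 = 79 + √313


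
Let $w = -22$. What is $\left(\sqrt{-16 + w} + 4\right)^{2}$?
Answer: $\left(4 + i \sqrt{38}\right)^{2} \approx -22.0 + 49.315 i$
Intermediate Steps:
$\left(\sqrt{-16 + w} + 4\right)^{2} = \left(\sqrt{-16 - 22} + 4\right)^{2} = \left(\sqrt{-38} + 4\right)^{2} = \left(i \sqrt{38} + 4\right)^{2} = \left(4 + i \sqrt{38}\right)^{2}$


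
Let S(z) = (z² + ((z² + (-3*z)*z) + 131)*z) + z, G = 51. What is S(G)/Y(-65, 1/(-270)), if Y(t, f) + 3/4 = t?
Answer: 1023876/263 ≈ 3893.1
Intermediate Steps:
Y(t, f) = -¾ + t
S(z) = z + z² + z*(131 - 2*z²) (S(z) = (z² + ((z² - 3*z²) + 131)*z) + z = (z² + (-2*z² + 131)*z) + z = (z² + (131 - 2*z²)*z) + z = (z² + z*(131 - 2*z²)) + z = z + z² + z*(131 - 2*z²))
S(G)/Y(-65, 1/(-270)) = (51*(132 + 51 - 2*51²))/(-¾ - 65) = (51*(132 + 51 - 2*2601))/(-263/4) = (51*(132 + 51 - 5202))*(-4/263) = (51*(-5019))*(-4/263) = -255969*(-4/263) = 1023876/263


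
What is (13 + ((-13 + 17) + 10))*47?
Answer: 1269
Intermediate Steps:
(13 + ((-13 + 17) + 10))*47 = (13 + (4 + 10))*47 = (13 + 14)*47 = 27*47 = 1269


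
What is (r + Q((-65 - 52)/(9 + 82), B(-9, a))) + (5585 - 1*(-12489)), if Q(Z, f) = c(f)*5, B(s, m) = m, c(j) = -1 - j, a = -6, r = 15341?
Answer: 33440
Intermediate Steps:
Q(Z, f) = -5 - 5*f (Q(Z, f) = (-1 - f)*5 = -5 - 5*f)
(r + Q((-65 - 52)/(9 + 82), B(-9, a))) + (5585 - 1*(-12489)) = (15341 + (-5 - 5*(-6))) + (5585 - 1*(-12489)) = (15341 + (-5 + 30)) + (5585 + 12489) = (15341 + 25) + 18074 = 15366 + 18074 = 33440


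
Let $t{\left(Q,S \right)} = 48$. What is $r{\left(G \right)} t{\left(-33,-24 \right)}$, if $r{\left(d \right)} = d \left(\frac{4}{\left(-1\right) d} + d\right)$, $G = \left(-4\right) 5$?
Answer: $19008$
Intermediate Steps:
$G = -20$
$r{\left(d \right)} = d \left(d - \frac{4}{d}\right)$ ($r{\left(d \right)} = d \left(4 \left(- \frac{1}{d}\right) + d\right) = d \left(- \frac{4}{d} + d\right) = d \left(d - \frac{4}{d}\right)$)
$r{\left(G \right)} t{\left(-33,-24 \right)} = \left(-4 + \left(-20\right)^{2}\right) 48 = \left(-4 + 400\right) 48 = 396 \cdot 48 = 19008$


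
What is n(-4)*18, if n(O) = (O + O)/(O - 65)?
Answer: 48/23 ≈ 2.0870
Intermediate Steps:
n(O) = 2*O/(-65 + O) (n(O) = (2*O)/(-65 + O) = 2*O/(-65 + O))
n(-4)*18 = (2*(-4)/(-65 - 4))*18 = (2*(-4)/(-69))*18 = (2*(-4)*(-1/69))*18 = (8/69)*18 = 48/23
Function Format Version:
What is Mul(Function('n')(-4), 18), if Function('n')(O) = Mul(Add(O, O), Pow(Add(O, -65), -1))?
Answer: Rational(48, 23) ≈ 2.0870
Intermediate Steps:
Function('n')(O) = Mul(2, O, Pow(Add(-65, O), -1)) (Function('n')(O) = Mul(Mul(2, O), Pow(Add(-65, O), -1)) = Mul(2, O, Pow(Add(-65, O), -1)))
Mul(Function('n')(-4), 18) = Mul(Mul(2, -4, Pow(Add(-65, -4), -1)), 18) = Mul(Mul(2, -4, Pow(-69, -1)), 18) = Mul(Mul(2, -4, Rational(-1, 69)), 18) = Mul(Rational(8, 69), 18) = Rational(48, 23)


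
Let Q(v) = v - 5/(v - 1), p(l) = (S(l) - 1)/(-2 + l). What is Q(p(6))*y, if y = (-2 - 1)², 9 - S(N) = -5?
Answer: 37/4 ≈ 9.2500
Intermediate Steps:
S(N) = 14 (S(N) = 9 - 1*(-5) = 9 + 5 = 14)
y = 9 (y = (-3)² = 9)
p(l) = 13/(-2 + l) (p(l) = (14 - 1)/(-2 + l) = 13/(-2 + l))
Q(v) = v - 5/(-1 + v)
Q(p(6))*y = ((-5 + (13/(-2 + 6))² - 13/(-2 + 6))/(-1 + 13/(-2 + 6)))*9 = ((-5 + (13/4)² - 13/4)/(-1 + 13/4))*9 = ((-5 + (13*(¼))² - 13/4)/(-1 + 13*(¼)))*9 = ((-5 + (13/4)² - 1*13/4)/(-1 + 13/4))*9 = ((-5 + 169/16 - 13/4)/(9/4))*9 = ((4/9)*(37/16))*9 = (37/36)*9 = 37/4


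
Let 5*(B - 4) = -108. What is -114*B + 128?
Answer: 10672/5 ≈ 2134.4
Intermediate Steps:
B = -88/5 (B = 4 + (⅕)*(-108) = 4 - 108/5 = -88/5 ≈ -17.600)
-114*B + 128 = -114*(-88/5) + 128 = 10032/5 + 128 = 10672/5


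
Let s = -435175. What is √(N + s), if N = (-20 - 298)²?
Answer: I*√334051 ≈ 577.97*I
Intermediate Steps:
N = 101124 (N = (-318)² = 101124)
√(N + s) = √(101124 - 435175) = √(-334051) = I*√334051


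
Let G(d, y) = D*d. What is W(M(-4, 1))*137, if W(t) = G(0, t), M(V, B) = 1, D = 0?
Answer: 0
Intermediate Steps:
G(d, y) = 0 (G(d, y) = 0*d = 0)
W(t) = 0
W(M(-4, 1))*137 = 0*137 = 0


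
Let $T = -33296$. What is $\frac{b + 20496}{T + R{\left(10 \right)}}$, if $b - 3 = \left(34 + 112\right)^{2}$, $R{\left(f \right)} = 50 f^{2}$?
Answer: $- \frac{41815}{28296} \approx -1.4778$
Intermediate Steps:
$b = 21319$ ($b = 3 + \left(34 + 112\right)^{2} = 3 + 146^{2} = 3 + 21316 = 21319$)
$\frac{b + 20496}{T + R{\left(10 \right)}} = \frac{21319 + 20496}{-33296 + 50 \cdot 10^{2}} = \frac{41815}{-33296 + 50 \cdot 100} = \frac{41815}{-33296 + 5000} = \frac{41815}{-28296} = 41815 \left(- \frac{1}{28296}\right) = - \frac{41815}{28296}$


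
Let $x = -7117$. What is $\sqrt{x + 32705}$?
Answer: $2 \sqrt{6397} \approx 159.96$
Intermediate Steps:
$\sqrt{x + 32705} = \sqrt{-7117 + 32705} = \sqrt{25588} = 2 \sqrt{6397}$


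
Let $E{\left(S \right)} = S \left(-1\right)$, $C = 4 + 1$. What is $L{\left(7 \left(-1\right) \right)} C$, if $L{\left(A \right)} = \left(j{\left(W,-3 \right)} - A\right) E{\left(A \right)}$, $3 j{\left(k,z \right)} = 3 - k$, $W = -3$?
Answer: $315$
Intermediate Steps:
$j{\left(k,z \right)} = 1 - \frac{k}{3}$ ($j{\left(k,z \right)} = \frac{3 - k}{3} = 1 - \frac{k}{3}$)
$C = 5$
$E{\left(S \right)} = - S$
$L{\left(A \right)} = - A \left(2 - A\right)$ ($L{\left(A \right)} = \left(\left(1 - -1\right) - A\right) \left(- A\right) = \left(\left(1 + 1\right) - A\right) \left(- A\right) = \left(2 - A\right) \left(- A\right) = - A \left(2 - A\right)$)
$L{\left(7 \left(-1\right) \right)} C = 7 \left(-1\right) \left(-2 + 7 \left(-1\right)\right) 5 = - 7 \left(-2 - 7\right) 5 = \left(-7\right) \left(-9\right) 5 = 63 \cdot 5 = 315$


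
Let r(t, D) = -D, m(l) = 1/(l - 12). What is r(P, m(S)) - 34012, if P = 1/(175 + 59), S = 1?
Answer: -374131/11 ≈ -34012.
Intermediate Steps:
P = 1/234 ≈ 0.0042735
m(l) = 1/(-12 + l)
r(P, m(S)) - 34012 = -1/(-12 + 1) - 34012 = -1/(-11) - 34012 = -1*(-1/11) - 34012 = 1/11 - 34012 = -374131/11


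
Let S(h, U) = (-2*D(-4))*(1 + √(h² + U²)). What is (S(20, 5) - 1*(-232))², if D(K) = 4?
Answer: 77376 - 17920*√17 ≈ 3489.9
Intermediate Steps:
S(h, U) = -8 - 8*√(U² + h²) (S(h, U) = (-2*4)*(1 + √(h² + U²)) = -8*(1 + √(U² + h²)) = -8 - 8*√(U² + h²))
(S(20, 5) - 1*(-232))² = ((-8 - 8*√(5² + 20²)) - 1*(-232))² = ((-8 - 8*√(25 + 400)) + 232)² = ((-8 - 40*√17) + 232)² = (224 - 40*√17)²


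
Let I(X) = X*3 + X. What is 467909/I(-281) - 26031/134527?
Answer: -62975652887/151208348 ≈ -416.48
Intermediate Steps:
I(X) = 4*X (I(X) = 3*X + X = 4*X)
467909/I(-281) - 26031/134527 = 467909/((4*(-281))) - 26031/134527 = 467909/(-1124) - 26031*1/134527 = 467909*(-1/1124) - 26031/134527 = -467909/1124 - 26031/134527 = -62975652887/151208348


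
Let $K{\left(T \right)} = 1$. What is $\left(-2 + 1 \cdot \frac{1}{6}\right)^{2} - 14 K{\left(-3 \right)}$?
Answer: $- \frac{383}{36} \approx -10.639$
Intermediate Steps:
$\left(-2 + 1 \cdot \frac{1}{6}\right)^{2} - 14 K{\left(-3 \right)} = \left(-2 + 1 \cdot \frac{1}{6}\right)^{2} - 14 = \left(-2 + \frac{1}{6}\right)^{2} - 14 = \left(- \frac{11}{6}\right)^{2} - 14 = \frac{121}{36} - 14 = - \frac{383}{36}$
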